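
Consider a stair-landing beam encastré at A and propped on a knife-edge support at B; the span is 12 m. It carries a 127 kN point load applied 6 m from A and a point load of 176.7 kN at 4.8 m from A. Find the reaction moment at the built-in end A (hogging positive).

M_A = 692.9 kN·m

Remove the prop at B; the released (primary) structure is a cantilever built in at A.
Primary-structure tip deflection at B by superposition:
  point load 127 at a = 6: Pa²(3L − a)/(6EI) = 22860/EI
  point load 176.7 at a = 4.8: Pa²(3L − a)/(6EI) = 21170/EI
  δ_0 = 44030/EI
Tip deflection under a unit load at B: L³/(3EI) = 576/EI.
Compatibility at B: δ_0 − R_B·δ_{BB} = 0, so R_B = 44030/576 = 76.44 kN.
Moment equilibrium about A: M_A = Σ(load moments about A) − R_B·L = 1610 − 76.44×12 = 692.9 kN·m.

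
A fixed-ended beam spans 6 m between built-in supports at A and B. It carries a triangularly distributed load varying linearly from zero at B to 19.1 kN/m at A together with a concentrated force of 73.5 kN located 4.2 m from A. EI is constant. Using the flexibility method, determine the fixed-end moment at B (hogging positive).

Release both end moments; the primary structure is a simply-supported span AB with redundants M_A and M_B.
End rotations of the released simple span under the applied load (×1/EI):
  at A: triangular load, peak 19.1: w₀L³/(45EI) = 91.68/EI
  at B: triangular load, peak 19.1: 7w₀L³/(360EI) = 80.22/EI
  at A: point load 73.5 at a = 4.2: Pab(L + b)/(6LEI) = 120.4/EI
  at B: point load 73.5 at a = 4.2: Pab(L + a)/(6LEI) = 157.4/EI
  θ_A0 = 212.1/EI,  θ_B0 = 237.7/EI
Flexibility coefficients: a unit moment at one end gives L/(3EI) there and L/(6EI) at the far end, so f₁₁ = f₂₂ = 2/EI and f₁₂ = f₂₁ = 1/EI.
Compatibility — zero rotation at each built-in end:
  2 M_A + 1 M_B = 212.1
  1 M_A + 2 M_B = 237.7
Solving the pair gives M_A = 62.16 kN·m and M_B = 87.75 kN·m (hogging).

M_B = 87.75 kN·m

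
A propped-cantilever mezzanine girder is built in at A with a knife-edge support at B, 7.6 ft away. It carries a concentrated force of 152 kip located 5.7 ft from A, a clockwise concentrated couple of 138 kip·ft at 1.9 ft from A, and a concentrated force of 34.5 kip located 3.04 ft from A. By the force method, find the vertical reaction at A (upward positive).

Take the reaction at B as the redundant and release it; the primary structure is a cantilever fixed at A.
Free-end deflection of the primary structure under the applied loading (downward +):
  point load 152 at a = 5.7: Pa²(3L − a)/(6EI) = 14075/EI
  clockwise couple 138 at a = 1.9: M₀a(2L − a)/(2EI) = 1744/EI
  point load 34.5 at a = 3.04: Pa²(3L − a)/(6EI) = 1050/EI
  δ_0 = 16868/EI
Flexibility coefficient — unit upward force at B: δ_{BB} = L³/(3EI) = 146.3/EI.
Compatibility at B: δ_0 − R_B·δ_{BB} = 0, so R_B = 16868/146.3 = 115.3 kip.
Vertical equilibrium: R_A = ΣP − R_B = 186.5 − 115.3 = 71.22 kip.

R_A = 71.22 kip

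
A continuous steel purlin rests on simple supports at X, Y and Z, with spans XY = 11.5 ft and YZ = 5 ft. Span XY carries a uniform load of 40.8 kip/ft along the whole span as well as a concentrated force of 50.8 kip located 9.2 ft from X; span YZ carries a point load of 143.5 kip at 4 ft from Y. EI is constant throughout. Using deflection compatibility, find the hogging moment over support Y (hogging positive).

Take M_Y as the redundant. Released structure: two simple spans XY and YZ with a hinge at Y.
Rotations at Y on the released spans (each span's end-slope, ×1/EI):
  span XY: UDL 40.8: wL³/(24EI) = 2585/EI
  span XY: point load 50.8 at a = 9.2: Pab(L + a)/(6LEI) = 322.5/EI
  span YZ: point load 143.5 at a = 4: Pab(L + b)/(6LEI) = 114.8/EI
  relative rotation θ_0 = (2908 + 114.8)/EI = 3023/EI
A unit hogging moment at Y produces rotation L₁/(3EI) + L₂/(3EI) = 5.5/EI.
Slope continuity at Y: θ_0 = M_Y·5.5/EI, so M_Y = 3023/5.5 = 549.6 kip·ft (hogging).

M_Y = 549.6 kip·ft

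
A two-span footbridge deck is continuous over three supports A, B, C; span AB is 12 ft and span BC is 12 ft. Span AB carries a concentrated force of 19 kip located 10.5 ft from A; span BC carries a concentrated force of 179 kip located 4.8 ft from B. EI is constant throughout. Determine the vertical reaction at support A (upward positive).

R_A = -15.78 kip

Release continuity at B by inserting a hinge; the redundant is the internal moment M_B. The primary structure is two simply-supported spans AB and BC.
Discontinuity in slope at B on the released structure — sum the simple-span end rotations:
  span AB: point load 19 at a = 10.5: Pab(L + a)/(6LEI) = 93.52/EI
  span BC: point load 179 at a = 4.8: Pab(L + b)/(6LEI) = 1650/EI
  relative rotation θ_0 = (93.52 + 1650)/EI = 1743/EI
A unit hogging moment at B produces rotation L₁/(3EI) + L₂/(3EI) = 8/EI.
Slope continuity at B: θ_0 = M_B·8/EI, so M_B = 1743/8 = 217.9 kip·ft (hogging).
Span AB, ΣM about A with M_B applied at B: R_B^{AB}·12 = 199.5 + 217.9, so R_B^{AB} = 34.78 kip and R_A = 19 − 34.78 = -15.78 kip.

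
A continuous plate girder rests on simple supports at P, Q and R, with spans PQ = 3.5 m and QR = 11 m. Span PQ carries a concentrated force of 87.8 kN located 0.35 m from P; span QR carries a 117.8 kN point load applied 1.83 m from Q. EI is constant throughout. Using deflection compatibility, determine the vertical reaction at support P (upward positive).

Take M_Q as the redundant. Released structure: two simple spans PQ and QR with a hinge at Q.
End slopes at the hinge Q, treating each span as simply supported:
  span PQ: point load 87.8 at a = 0.35: Pab(L + a)/(6LEI) = 17.75/EI
  span QR: point load 117.8 at a = 1.83: Pab(L + b)/(6LEI) = 604.1/EI
  relative rotation θ_0 = (17.75 + 604.1)/EI = 621.9/EI
A unit hogging moment at Q produces rotation L₁/(3EI) + L₂/(3EI) = 4.833/EI.
Compatibility: M_Q·(L₁+L₂)/(3EI) = θ_0, giving M_Q = 128.7 kN·m (hogging).
Span PQ, ΣM about P with M_Q applied at Q: R_Q^{PQ}·3.5 = 30.73 + 128.7, so R_Q^{PQ} = 45.54 kN and R_P = 87.8 − 45.54 = 42.26 kN.

R_P = 42.26 kN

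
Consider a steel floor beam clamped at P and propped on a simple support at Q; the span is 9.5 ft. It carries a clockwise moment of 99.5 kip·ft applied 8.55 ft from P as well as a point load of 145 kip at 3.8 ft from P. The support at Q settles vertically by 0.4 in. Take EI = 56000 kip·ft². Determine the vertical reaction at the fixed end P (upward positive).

R_P = 105.8 kip

Remove the prop at Q; the released (primary) structure is a cantilever built in at P.
Primary-structure tip deflection at Q by superposition:
  clockwise couple 99.5 at a = 8.55: M₀a(2L − a)/(2EI) = 4445/EI
  point load 145 at a = 3.8: Pa²(3L − a)/(6EI) = 8619/EI
  δ_0 = 13065/EI
Tip deflection under a unit load at Q: L³/(3EI) = 285.8/EI.
With EI = 56000 kip·ft²: δ_0 = 0.23329 ft and δ_{QQ} = 0.005103 ft/kip.
Compatibility — the beam at Q must follow the support down by 0.03333 ft: δ_0 − R_Q·δ_{QQ} = 0.03333, so R_Q = (0.23329 − 0.03333)/0.005103 = 39.18 kip.
Vertical equilibrium: R_P = ΣP − R_Q = 145 − 39.18 = 105.8 kip.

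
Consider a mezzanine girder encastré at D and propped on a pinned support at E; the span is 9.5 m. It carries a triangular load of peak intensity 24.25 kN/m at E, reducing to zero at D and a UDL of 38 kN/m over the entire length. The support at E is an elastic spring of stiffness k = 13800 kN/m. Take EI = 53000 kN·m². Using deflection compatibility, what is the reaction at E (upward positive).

R_E = 196.1 kN

Release the roller at E. Primary structure: cantilever fixed at D.
Primary-structure tip deflection at E by superposition:
  triangular load, peak 24.25 at the free end: 11w₀L⁴/(120EI) = 18106/EI
  UDL 38: wL⁴/(8EI) = 38689/EI
  δ_0 = 56795/EI
Tip deflection under a unit load at E: L³/(3EI) = 285.8/EI.
With EI = 53000 kN·m²: δ_0 = 1.0716 m and δ_{EE} = 0.005392 m/kN.
Compatibility — the spring shortens by R_E/k under the reaction it provides: δ_0 − R_E·δ_{EE} = R_E/k. With 1/k = 0.000072 m/kN, R_E = δ_0 / (δ_{EE} + 1/k) = 1.0716 / (0.005392 + 0.000072) = 196.1 kN.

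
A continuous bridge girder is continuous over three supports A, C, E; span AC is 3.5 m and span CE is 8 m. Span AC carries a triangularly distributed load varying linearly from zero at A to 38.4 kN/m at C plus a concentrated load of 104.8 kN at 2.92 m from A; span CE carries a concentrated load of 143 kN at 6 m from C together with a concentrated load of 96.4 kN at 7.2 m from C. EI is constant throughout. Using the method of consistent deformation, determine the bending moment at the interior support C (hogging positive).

Release continuity at C by inserting a hinge; the redundant is the internal moment M_C. The primary structure is two simply-supported spans AC and CE.
Discontinuity in slope at C on the released structure — sum the simple-span end rotations:
  span AC: triangular load, peak 38.4: w₀L³/(45EI) = 36.59/EI
  span AC: point load 104.8 at a = 2.92: Pab(L + a)/(6LEI) = 54.26/EI
  span CE: point load 143 at a = 6: Pab(L + b)/(6LEI) = 357.5/EI
  span CE: point load 96.4 at a = 7.2: Pab(L + b)/(6LEI) = 101.8/EI
  relative rotation θ_0 = (90.85 + 459.3)/EI = 550.1/EI
A unit hogging moment at C produces rotation L₁/(3EI) + L₂/(3EI) = 3.833/EI.
Compatibility: M_C·(L₁+L₂)/(3EI) = θ_0, giving M_C = 143.5 kN·m (hogging).

M_C = 143.5 kN·m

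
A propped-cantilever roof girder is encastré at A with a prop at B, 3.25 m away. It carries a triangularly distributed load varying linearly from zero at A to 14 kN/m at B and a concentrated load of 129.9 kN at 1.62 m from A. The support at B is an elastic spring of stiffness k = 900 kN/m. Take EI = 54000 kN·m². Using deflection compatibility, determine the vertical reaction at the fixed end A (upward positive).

Take the reaction at B as the redundant and release it; the primary structure is a cantilever fixed at A.
Deflection at B on the released cantilever, summing each load's contribution:
  triangular load, peak 14 at the free end: 11w₀L⁴/(120EI) = 143.2/EI
  point load 129.9 at a = 1.62: Pa²(3L − a)/(6EI) = 461.9/EI
  δ_0 = 605.1/EI
Tip deflection under a unit load at B: L³/(3EI) = 11.44/EI.
With EI = 54000 kN·m²: δ_0 = 0.011206 m and δ_{BB} = 0.000212 m/kN.
Compatibility — the spring shortens by R_B/k under the reaction it provides: δ_0 − R_B·δ_{BB} = R_B/k. With 1/k = 0.001111 m/kN, R_B = δ_0 / (δ_{BB} + 1/k) = 0.011206 / (0.000212 + 0.001111) = 8.47 kN.
Vertical equilibrium: R_A = ΣP − R_B = 152.7 − 8.47 = 144.2 kN.

R_A = 144.2 kN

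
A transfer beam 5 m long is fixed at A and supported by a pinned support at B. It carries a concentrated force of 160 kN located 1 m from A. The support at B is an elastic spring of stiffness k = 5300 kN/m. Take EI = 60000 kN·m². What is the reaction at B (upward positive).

Choose R_B as the redundant. The primary structure is the cantilever fixed at A.
Free-end deflection of the primary structure under the applied loading (downward +):
  point load 160 at a = 1: Pa²(3L − a)/(6EI) = 373.3/EI
Tip deflection under a unit load at B: L³/(3EI) = 41.67/EI.
With EI = 60000 kN·m²: δ_0 = 0.006222 m and δ_{BB} = 0.000694 m/kN.
Compatibility — the spring shortens by R_B/k under the reaction it provides: δ_0 − R_B·δ_{BB} = R_B/k. With 1/k = 0.000189 m/kN, R_B = δ_0 / (δ_{BB} + 1/k) = 0.006222 / (0.000694 + 0.000189) = 7.046 kN.

R_B = 7.046 kN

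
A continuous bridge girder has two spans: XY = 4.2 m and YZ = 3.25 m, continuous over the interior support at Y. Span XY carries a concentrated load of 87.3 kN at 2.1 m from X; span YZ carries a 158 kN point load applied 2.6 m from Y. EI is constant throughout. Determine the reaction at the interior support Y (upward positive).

Take M_Y as the redundant. Released structure: two simple spans XY and YZ with a hinge at Y.
Discontinuity in slope at Y on the released structure — sum the simple-span end rotations:
  span XY: point load 87.3 at a = 2.1: Pab(L + a)/(6LEI) = 96.25/EI
  span YZ: point load 158 at a = 2.6: Pab(L + b)/(6LEI) = 53.4/EI
  relative rotation θ_0 = (96.25 + 53.4)/EI = 149.7/EI
A unit hogging moment at Y produces rotation L₁/(3EI) + L₂/(3EI) = 2.483/EI.
Compatibility: M_Y·(L₁+L₂)/(3EI) = θ_0, giving M_Y = 60.26 kN·m (hogging).
Span XY, ΣM about X with M_Y applied at Y: R_Y^{XY}·4.2 = 183.3 + 60.26, so R_Y^{XY} = 58 kN and R_X = 87.3 − 58 = 29.3 kN.
Span YZ, ΣM about Z: R_Y^{YZ}·3.25 = 102.7 + 60.26, so R_Y^{YZ} = 50.14 kN and R_Z = 158 − 50.14 = 107.9 kN.
R_Y = 58 + 50.14 = 108.1 kN.

R_Y = 108.1 kN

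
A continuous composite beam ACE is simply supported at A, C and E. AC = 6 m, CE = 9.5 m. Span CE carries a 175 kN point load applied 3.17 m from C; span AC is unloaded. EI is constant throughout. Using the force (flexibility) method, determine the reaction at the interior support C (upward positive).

Insert a hinge at C; M_C is the redundant, and each span becomes simply supported.
Discontinuity in slope at C on the released structure — sum the simple-span end rotations:
  span CE: point load 175 at a = 3.17: Pab(L + b)/(6LEI) = 975.2/EI
  relative rotation θ_0 = (0 + 975.2)/EI = 975.2/EI
A unit hogging moment at C produces rotation L₁/(3EI) + L₂/(3EI) = 5.167/EI.
Compatibility: M_C·(L₁+L₂)/(3EI) = θ_0, giving M_C = 188.8 kN·m (hogging).
Span AC, ΣM about A with M_C applied at C: R_C^{AC}·6 = 0 + 188.8, so R_C^{AC} = 31.46 kN and R_A = 0 − 31.46 = -31.46 kN.
Span CE, ΣM about E: R_C^{CE}·9.5 = 1108 + 188.8, so R_C^{CE} = 136.5 kN and R_E = 175 − 136.5 = 38.53 kN.
R_C = 31.46 + 136.5 = 167.9 kN.

R_C = 167.9 kN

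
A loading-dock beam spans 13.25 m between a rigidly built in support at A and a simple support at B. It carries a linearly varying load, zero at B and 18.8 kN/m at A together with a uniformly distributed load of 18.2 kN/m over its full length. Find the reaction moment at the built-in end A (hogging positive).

M_A = 619.4 kN·m

Take the reaction at B as the redundant and release it; the primary structure is a cantilever fixed at A.
Primary-structure tip deflection at B by superposition:
  triangular load, peak 18.8 at the fixed end: w₀L⁴/(30EI) = 19315/EI
  UDL 18.2: wL⁴/(8EI) = 70120/EI
  δ_0 = 89436/EI
Flexibility coefficient — unit upward force at B: δ_{BB} = L³/(3EI) = 775.4/EI.
Compatibility at B: δ_0 − R_B·δ_{BB} = 0, so R_B = 89436/775.4 = 115.3 kN.
Moment equilibrium about A: M_A = Σ(load moments about A) − R_B·L = 2148 − 115.3×13.25 = 619.4 kN·m.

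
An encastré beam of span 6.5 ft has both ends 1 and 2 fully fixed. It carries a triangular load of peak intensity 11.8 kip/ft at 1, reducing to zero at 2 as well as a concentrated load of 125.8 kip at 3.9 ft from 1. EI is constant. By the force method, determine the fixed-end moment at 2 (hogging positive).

M_2 = 134.4 kip·ft

Take the two fixed-end moments M_1, M_2 as redundants; the released structure is the simple span 12.
On the primary (simply-supported) span, the end slopes from the loading are:
  at 1: triangular load, peak 11.8: w₀L³/(45EI) = 72.01/EI
  at 2: triangular load, peak 11.8: 7w₀L³/(360EI) = 63.01/EI
  at 1: point load 125.8 at a = 3.9: Pab(L + b)/(6LEI) = 297.6/EI
  at 2: point load 125.8 at a = 3.9: Pab(L + a)/(6LEI) = 340.2/EI
  θ_10 = 369.7/EI,  θ_20 = 403.2/EI
Flexibility coefficients: a unit moment at one end gives L/(3EI) there and L/(6EI) at the far end, so f₁₁ = f₂₂ = 2.167/EI and f₁₂ = f₂₁ = 1.083/EI.
Compatibility — zero rotation at each built-in end:
  2.167 M_1 + 1.083 M_2 = 369.7
  1.083 M_1 + 2.167 M_2 = 403.2
Solving the pair gives M_1 = 103.4 kip·ft and M_2 = 134.4 kip·ft (hogging).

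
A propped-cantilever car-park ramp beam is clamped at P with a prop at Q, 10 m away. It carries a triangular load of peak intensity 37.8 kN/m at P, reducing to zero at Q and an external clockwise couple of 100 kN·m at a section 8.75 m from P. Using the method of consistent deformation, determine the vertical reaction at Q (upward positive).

R_Q = 52.57 kN

Release the roller at Q. Primary structure: cantilever fixed at P.
Free-end deflection of the primary structure under the applied loading (downward +):
  triangular load, peak 37.8 at the fixed end: w₀L⁴/(30EI) = 12600/EI
  clockwise couple 100 at a = 8.75: M₀a(2L − a)/(2EI) = 4922/EI
  δ_0 = 17522/EI
Flexibility coefficient — unit upward force at Q: δ_{QQ} = L³/(3EI) = 333.3/EI.
Compatibility at Q: δ_0 − R_Q·δ_{QQ} = 0, so R_Q = 17522/333.3 = 52.57 kN.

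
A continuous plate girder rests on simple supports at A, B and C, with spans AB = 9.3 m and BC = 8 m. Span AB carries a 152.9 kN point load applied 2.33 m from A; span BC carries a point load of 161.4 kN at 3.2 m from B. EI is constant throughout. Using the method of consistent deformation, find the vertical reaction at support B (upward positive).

R_B = 182.7 kN

Release continuity at B by inserting a hinge; the redundant is the internal moment M_B. The primary structure is two simply-supported spans AB and BC.
Rotations at B on the released spans (each span's end-slope, ×1/EI):
  span AB: point load 152.9 at a = 2.33: Pab(L + a)/(6LEI) = 517.5/EI
  span BC: point load 161.4 at a = 3.2: Pab(L + b)/(6LEI) = 661.1/EI
  relative rotation θ_0 = (517.5 + 661.1)/EI = 1179/EI
A unit hogging moment at B produces rotation L₁/(3EI) + L₂/(3EI) = 5.767/EI.
Slope continuity at B: θ_0 = M_B·5.767/EI, so M_B = 1179/5.767 = 204.4 kN·m (hogging).
Span AB, ΣM about A with M_B applied at B: R_B^{AB}·9.3 = 356.3 + 204.4, so R_B^{AB} = 60.28 kN and R_A = 152.9 − 60.28 = 92.62 kN.
Span BC, ΣM about C: R_B^{BC}·8 = 774.7 + 204.4, so R_B^{BC} = 122.4 kN and R_C = 161.4 − 122.4 = 39.01 kN.
R_B = 60.28 + 122.4 = 182.7 kN.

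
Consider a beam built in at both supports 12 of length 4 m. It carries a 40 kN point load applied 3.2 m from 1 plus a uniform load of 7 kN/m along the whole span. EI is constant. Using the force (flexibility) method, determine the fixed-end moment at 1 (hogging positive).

M_1 = 14.45 kN·m

Release both end moments; the primary structure is a simply-supported span 12 with redundants M_1 and M_2.
On the primary (simply-supported) span, the end slopes from the loading are:
  at 1: point load 40 at a = 3.2: Pab(L + b)/(6LEI) = 20.48/EI
  at 2: point load 40 at a = 3.2: Pab(L + a)/(6LEI) = 30.72/EI
  at 1: UDL 7: wL³/(24EI) = 18.67/EI
  at 2: UDL 7: wL³/(24EI) = 18.67/EI
  θ_10 = 39.15/EI,  θ_20 = 49.39/EI
Flexibility coefficients: a unit moment at one end gives L/(3EI) there and L/(6EI) at the far end, so f₁₁ = f₂₂ = 1.333/EI and f₁₂ = f₂₁ = 0.6667/EI.
Compatibility — zero rotation at each built-in end:
  1.333 M_1 + 0.6667 M_2 = 39.15
  0.6667 M_1 + 1.333 M_2 = 49.39
Solving the pair gives M_1 = 14.45 kN·m and M_2 = 29.81 kN·m (hogging).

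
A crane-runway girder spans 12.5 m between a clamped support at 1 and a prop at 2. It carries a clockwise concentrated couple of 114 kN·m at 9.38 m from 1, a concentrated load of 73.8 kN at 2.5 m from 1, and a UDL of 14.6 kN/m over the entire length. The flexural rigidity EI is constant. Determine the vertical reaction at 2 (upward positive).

Release the roller at 2. Primary structure: cantilever fixed at 1.
Primary-structure tip deflection at 2 by superposition:
  clockwise couple 114 at a = 9.38: M₀a(2L − a)/(2EI) = 8351/EI
  point load 73.8 at a = 2.5: Pa²(3L − a)/(6EI) = 2691/EI
  UDL 14.6: wL⁴/(8EI) = 44556/EI
  δ_0 = 55598/EI
Flexibility coefficient — unit upward force at 2: δ_{22} = L³/(3EI) = 651/EI.
The prop prevents deflection at 2: R_2 = δ_0/δ_{22} = 55598/651 = 85.4 kN.

R_2 = 85.4 kN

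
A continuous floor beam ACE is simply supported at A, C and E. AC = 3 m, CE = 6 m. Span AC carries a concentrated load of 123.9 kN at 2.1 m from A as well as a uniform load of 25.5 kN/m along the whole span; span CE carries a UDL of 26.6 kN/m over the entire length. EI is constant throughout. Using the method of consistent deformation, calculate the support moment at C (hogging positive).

Take M_C as the redundant. Released structure: two simple spans AC and CE with a hinge at C.
Discontinuity in slope at C on the released structure — sum the simple-span end rotations:
  span AC: point load 123.9 at a = 2.1: Pab(L + a)/(6LEI) = 66.35/EI
  span AC: UDL 25.5: wL³/(24EI) = 28.69/EI
  span CE: UDL 26.6: wL³/(24EI) = 239.4/EI
  relative rotation θ_0 = (95.04 + 239.4)/EI = 334.4/EI
A unit hogging moment at C produces rotation L₁/(3EI) + L₂/(3EI) = 3/EI.
Slope continuity at C: θ_0 = M_C·3/EI, so M_C = 334.4/3 = 111.5 kN·m (hogging).

M_C = 111.5 kN·m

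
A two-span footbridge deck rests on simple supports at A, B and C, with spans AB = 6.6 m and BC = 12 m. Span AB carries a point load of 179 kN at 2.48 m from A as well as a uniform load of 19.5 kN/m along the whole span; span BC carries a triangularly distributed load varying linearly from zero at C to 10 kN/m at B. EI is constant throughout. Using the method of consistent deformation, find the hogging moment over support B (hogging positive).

Release continuity at B by inserting a hinge; the redundant is the internal moment M_B. The primary structure is two simply-supported spans AB and BC.
Rotations at B on the released spans (each span's end-slope, ×1/EI):
  span AB: point load 179 at a = 2.48: Pab(L + a)/(6LEI) = 419.4/EI
  span AB: UDL 19.5: wL³/(24EI) = 233.6/EI
  span BC: triangular load, peak 10: w₀L³/(45EI) = 384/EI
  relative rotation θ_0 = (653 + 384)/EI = 1037/EI
A unit hogging moment at B produces rotation L₁/(3EI) + L₂/(3EI) = 6.2/EI.
Slope continuity at B: θ_0 = M_B·6.2/EI, so M_B = 1037/6.2 = 167.3 kN·m (hogging).

M_B = 167.3 kN·m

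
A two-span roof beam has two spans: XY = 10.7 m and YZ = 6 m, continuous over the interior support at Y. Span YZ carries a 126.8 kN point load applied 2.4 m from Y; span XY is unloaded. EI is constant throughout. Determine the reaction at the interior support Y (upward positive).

R_Y = 89.73 kN

Release continuity at Y by inserting a hinge; the redundant is the internal moment M_Y. The primary structure is two simply-supported spans XY and YZ.
Rotations at Y on the released spans (each span's end-slope, ×1/EI):
  span YZ: point load 126.8 at a = 2.4: Pab(L + b)/(6LEI) = 292.1/EI
  relative rotation θ_0 = (0 + 292.1)/EI = 292.1/EI
A unit hogging moment at Y produces rotation L₁/(3EI) + L₂/(3EI) = 5.567/EI.
Slope continuity at Y: θ_0 = M_Y·5.567/EI, so M_Y = 292.1/5.567 = 52.48 kN·m (hogging).
Span XY, ΣM about X with M_Y applied at Y: R_Y^{XY}·10.7 = 0 + 52.48, so R_Y^{XY} = 4.905 kN and R_X = 0 − 4.905 = -4.905 kN.
Span YZ, ΣM about Z: R_Y^{YZ}·6 = 456.5 + 52.48, so R_Y^{YZ} = 84.83 kN and R_Z = 126.8 − 84.83 = 41.97 kN.
R_Y = 4.905 + 84.83 = 89.73 kN.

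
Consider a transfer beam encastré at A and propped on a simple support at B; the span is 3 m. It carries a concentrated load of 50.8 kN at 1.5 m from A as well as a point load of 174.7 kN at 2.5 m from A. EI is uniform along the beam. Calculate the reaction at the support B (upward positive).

Choose R_B as the redundant. The primary structure is the cantilever fixed at A.
Free-end deflection of the primary structure under the applied loading (downward +):
  point load 50.8 at a = 1.5: Pa²(3L − a)/(6EI) = 142.9/EI
  point load 174.7 at a = 2.5: Pa²(3L − a)/(6EI) = 1183/EI
  δ_0 = 1326/EI
Tip deflection under a unit load at B: L³/(3EI) = 9/EI.
The prop prevents deflection at B: R_B = δ_0/δ_{BB} = 1326/9 = 147.3 kN.

R_B = 147.3 kN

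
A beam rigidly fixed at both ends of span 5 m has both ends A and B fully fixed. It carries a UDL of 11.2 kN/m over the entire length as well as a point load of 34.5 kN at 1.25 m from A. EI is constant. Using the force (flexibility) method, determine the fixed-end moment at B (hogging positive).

Take the two fixed-end moments M_A, M_B as redundants; the released structure is the simple span AB.
On the primary (simply-supported) span, the end slopes from the loading are:
  at A: UDL 11.2: wL³/(24EI) = 58.33/EI
  at B: UDL 11.2: wL³/(24EI) = 58.33/EI
  at A: point load 34.5 at a = 1.25: Pab(L + b)/(6LEI) = 47.17/EI
  at B: point load 34.5 at a = 1.25: Pab(L + a)/(6LEI) = 33.69/EI
  θ_A0 = 105.5/EI,  θ_B0 = 92.02/EI
Flexibility coefficients: a unit moment at one end gives L/(3EI) there and L/(6EI) at the far end, so f₁₁ = f₂₂ = 1.667/EI and f₁₂ = f₂₁ = 0.8333/EI.
Compatibility — zero rotation at each built-in end:
  1.667 M_A + 0.8333 M_B = 105.5
  0.8333 M_A + 1.667 M_B = 92.02
Solving the pair gives M_A = 47.59 kN·m and M_B = 31.42 kN·m (hogging).

M_B = 31.42 kN·m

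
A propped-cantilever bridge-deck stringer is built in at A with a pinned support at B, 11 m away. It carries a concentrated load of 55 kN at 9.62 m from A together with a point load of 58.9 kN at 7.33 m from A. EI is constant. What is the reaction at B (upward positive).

Take the reaction at B as the redundant and release it; the primary structure is a cantilever fixed at A.
Primary-structure tip deflection at B by superposition:
  point load 55 at a = 9.62: Pa²(3L − a)/(6EI) = 19834/EI
  point load 58.9 at a = 7.33: Pa²(3L − a)/(6EI) = 13539/EI
  δ_0 = 33373/EI
Flexibility coefficient — unit upward force at B: δ_{BB} = L³/(3EI) = 443.7/EI.
Compatibility at B: δ_0 − R_B·δ_{BB} = 0, so R_B = 33373/443.7 = 75.22 kN.

R_B = 75.22 kN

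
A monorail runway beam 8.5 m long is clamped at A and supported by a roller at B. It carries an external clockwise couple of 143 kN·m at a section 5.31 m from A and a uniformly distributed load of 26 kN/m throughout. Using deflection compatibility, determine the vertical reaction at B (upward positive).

Take the reaction at B as the redundant and release it; the primary structure is a cantilever fixed at A.
Primary-structure tip deflection at B by superposition:
  clockwise couple 143 at a = 5.31: M₀a(2L − a)/(2EI) = 4438/EI
  UDL 26: wL⁴/(8EI) = 16965/EI
  δ_0 = 21403/EI
Flexibility coefficient — unit upward force at B: δ_{BB} = L³/(3EI) = 204.7/EI.
The prop prevents deflection at B: R_B = δ_0/δ_{BB} = 21403/204.7 = 104.6 kN.

R_B = 104.6 kN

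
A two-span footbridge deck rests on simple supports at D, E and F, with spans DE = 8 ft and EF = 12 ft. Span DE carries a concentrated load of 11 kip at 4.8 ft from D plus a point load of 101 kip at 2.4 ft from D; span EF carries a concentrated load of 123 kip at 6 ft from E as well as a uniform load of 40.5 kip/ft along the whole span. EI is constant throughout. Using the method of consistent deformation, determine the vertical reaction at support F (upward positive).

Take M_E as the redundant. Released structure: two simple spans DE and EF with a hinge at E.
Rotations at E on the released spans (each span's end-slope, ×1/EI):
  span DE: point load 11 at a = 4.8: Pab(L + a)/(6LEI) = 45.06/EI
  span DE: point load 101 at a = 2.4: Pab(L + a)/(6LEI) = 294.1/EI
  span EF: point load 123 at a = 6: Pab(L + b)/(6LEI) = 1107/EI
  span EF: UDL 40.5: wL³/(24EI) = 2916/EI
  relative rotation θ_0 = (339.2 + 4023)/EI = 4362/EI
A unit hogging moment at E produces rotation L₁/(3EI) + L₂/(3EI) = 6.667/EI.
Compatibility: M_E·(L₁+L₂)/(3EI) = θ_0, giving M_E = 654.3 kip·ft (hogging).
Span EF, ΣM about F: R_E^{EF}·12 = 3654 + 654.3, so R_E^{EF} = 359 kip and R_F = 609 − 359 = 250 kip.

R_F = 250 kip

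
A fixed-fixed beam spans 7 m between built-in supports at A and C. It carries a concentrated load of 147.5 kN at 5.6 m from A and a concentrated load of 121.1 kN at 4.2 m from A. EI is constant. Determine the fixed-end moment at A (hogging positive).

Take the two fixed-end moments M_A, M_C as redundants; the released structure is the simple span AC.
End rotations of the released simple span under the applied load (×1/EI):
  at A: point load 147.5 at a = 5.6: Pab(L + b)/(6LEI) = 231.3/EI
  at C: point load 147.5 at a = 5.6: Pab(L + a)/(6LEI) = 346.9/EI
  at A: point load 121.1 at a = 4.2: Pab(L + b)/(6LEI) = 332.3/EI
  at C: point load 121.1 at a = 4.2: Pab(L + a)/(6LEI) = 379.8/EI
  θ_A0 = 563.6/EI,  θ_C0 = 726.7/EI
Flexibility coefficients: a unit moment at one end gives L/(3EI) there and L/(6EI) at the far end, so f₁₁ = f₂₂ = 2.333/EI and f₁₂ = f₂₁ = 1.167/EI.
Compatibility — zero rotation at each built-in end:
  2.333 M_A + 1.167 M_C = 563.6
  1.167 M_A + 2.333 M_C = 726.7
Solving the pair gives M_A = 114.4 kN·m and M_C = 254.2 kN·m (hogging).

M_A = 114.4 kN·m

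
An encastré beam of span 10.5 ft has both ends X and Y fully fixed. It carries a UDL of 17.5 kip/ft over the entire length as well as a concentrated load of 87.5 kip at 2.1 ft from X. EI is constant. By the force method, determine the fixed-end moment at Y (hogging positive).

M_Y = 190.2 kip·ft

Take the two fixed-end moments M_X, M_Y as redundants; the released structure is the simple span XY.
End rotations of the released simple span under the applied load (×1/EI):
  at X: UDL 17.5: wL³/(24EI) = 844.1/EI
  at Y: UDL 17.5: wL³/(24EI) = 844.1/EI
  at X: point load 87.5 at a = 2.1: Pab(L + b)/(6LEI) = 463.1/EI
  at Y: point load 87.5 at a = 2.1: Pab(L + a)/(6LEI) = 308.7/EI
  θ_X0 = 1307/EI,  θ_Y0 = 1153/EI
Flexibility coefficients: a unit moment at one end gives L/(3EI) there and L/(6EI) at the far end, so f₁₁ = f₂₂ = 3.5/EI and f₁₂ = f₂₁ = 1.75/EI.
Compatibility — zero rotation at each built-in end:
  3.5 M_X + 1.75 M_Y = 1307
  1.75 M_X + 3.5 M_Y = 1153
Solving the pair gives M_X = 278.4 kip·ft and M_Y = 190.2 kip·ft (hogging).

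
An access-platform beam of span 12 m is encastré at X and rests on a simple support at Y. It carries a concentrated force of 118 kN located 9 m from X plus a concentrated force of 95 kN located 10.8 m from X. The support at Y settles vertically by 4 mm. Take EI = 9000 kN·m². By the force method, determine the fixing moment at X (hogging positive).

Remove the prop at Y; the released (primary) structure is a cantilever built in at X.
Free-end deflection of the primary structure under the applied loading (downward +):
  point load 118 at a = 9: Pa²(3L − a)/(6EI) = 43011/EI
  point load 95 at a = 10.8: Pa²(3L − a)/(6EI) = 46539/EI
  δ_0 = 89550/EI
Flexibility coefficient — unit upward force at Y: δ_{YY} = L³/(3EI) = 576/EI.
With EI = 9000 kN·m²: δ_0 = 9.95 m and δ_{YY} = 0.064 m/kN.
Compatibility — the beam at Y must follow the support down by 0.004 m: δ_0 − R_Y·δ_{YY} = 0.004, so R_Y = (9.95 − 0.004)/0.064 = 155.4 kN.
Moment equilibrium about X: M_X = Σ(load moments about X) − R_Y·L = 2088 − 155.4×12 = 223.1 kN·m.

M_X = 223.1 kN·m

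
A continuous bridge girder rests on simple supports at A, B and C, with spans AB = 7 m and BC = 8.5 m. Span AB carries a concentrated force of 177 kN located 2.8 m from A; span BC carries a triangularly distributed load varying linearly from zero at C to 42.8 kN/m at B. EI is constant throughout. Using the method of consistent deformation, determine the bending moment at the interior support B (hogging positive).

Release continuity at B by inserting a hinge; the redundant is the internal moment M_B. The primary structure is two simply-supported spans AB and BC.
Rotations at B on the released spans (each span's end-slope, ×1/EI):
  span AB: point load 177 at a = 2.8: Pab(L + a)/(6LEI) = 485.7/EI
  span BC: triangular load, peak 42.8: w₀L³/(45EI) = 584.1/EI
  relative rotation θ_0 = (485.7 + 584.1)/EI = 1070/EI
A unit hogging moment at B produces rotation L₁/(3EI) + L₂/(3EI) = 5.167/EI.
Compatibility: M_B·(L₁+L₂)/(3EI) = θ_0, giving M_B = 207.1 kN·m (hogging).

M_B = 207.1 kN·m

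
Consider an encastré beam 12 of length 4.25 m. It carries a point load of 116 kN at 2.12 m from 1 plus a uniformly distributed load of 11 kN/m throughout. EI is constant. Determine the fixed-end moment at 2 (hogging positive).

Release both end moments; the primary structure is a simply-supported span 12 with redundants M_1 and M_2.
Simple-span end rotations at 1 and 2 under the given loads:
  at 1: point load 116 at a = 2.12: Pab(L + b)/(6LEI) = 131.1/EI
  at 2: point load 116 at a = 2.12: Pab(L + a)/(6LEI) = 130.8/EI
  at 1: UDL 11: wL³/(24EI) = 35.18/EI
  at 2: UDL 11: wL³/(24EI) = 35.18/EI
  θ_10 = 166.2/EI,  θ_20 = 166/EI
Flexibility coefficients: a unit moment at one end gives L/(3EI) there and L/(6EI) at the far end, so f₁₁ = f₂₂ = 1.417/EI and f₁₂ = f₂₁ = 0.7083/EI.
Compatibility — zero rotation at each built-in end:
  1.417 M_1 + 0.7083 M_2 = 166.2
  0.7083 M_1 + 1.417 M_2 = 166
Solving the pair gives M_1 = 78.33 kN·m and M_2 = 78.04 kN·m (hogging).

M_2 = 78.04 kN·m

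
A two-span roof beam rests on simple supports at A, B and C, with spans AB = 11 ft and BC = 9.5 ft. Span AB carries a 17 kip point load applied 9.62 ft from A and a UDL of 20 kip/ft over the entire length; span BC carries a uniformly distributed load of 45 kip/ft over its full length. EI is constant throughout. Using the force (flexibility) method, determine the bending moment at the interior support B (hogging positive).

Take M_B as the redundant. Released structure: two simple spans AB and BC with a hinge at B.
End slopes at the hinge B, treating each span as simply supported:
  span AB: point load 17 at a = 9.62: Pab(L + a)/(6LEI) = 70.51/EI
  span AB: UDL 20: wL³/(24EI) = 1109/EI
  span BC: UDL 45: wL³/(24EI) = 1608/EI
  relative rotation θ_0 = (1180 + 1608)/EI = 2787/EI
A unit hogging moment at B produces rotation L₁/(3EI) + L₂/(3EI) = 6.833/EI.
Slope continuity at B: θ_0 = M_B·6.833/EI, so M_B = 2787/6.833 = 407.9 kip·ft (hogging).

M_B = 407.9 kip·ft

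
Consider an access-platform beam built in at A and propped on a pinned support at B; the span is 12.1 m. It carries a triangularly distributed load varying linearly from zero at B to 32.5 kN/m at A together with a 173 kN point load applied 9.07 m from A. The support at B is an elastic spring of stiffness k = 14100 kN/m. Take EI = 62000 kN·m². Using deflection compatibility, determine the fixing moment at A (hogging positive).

M_A = 576.2 kN·m

Choose R_B as the redundant. The primary structure is the cantilever fixed at A.
Downward deflection at the released point B due to the loads:
  triangular load, peak 32.5 at the fixed end: w₀L⁴/(30EI) = 23222/EI
  point load 173 at a = 9.07: Pa²(3L − a)/(6EI) = 64589/EI
  δ_0 = 87811/EI
Flexibility coefficient — unit upward force at B: δ_{BB} = L³/(3EI) = 590.5/EI.
With EI = 62000 kN·m²: δ_0 = 1.4163 m and δ_{BB} = 0.009525 m/kN.
Compatibility — the spring shortens by R_B/k under the reaction it provides: δ_0 − R_B·δ_{BB} = R_B/k. With 1/k = 0.000071 m/kN, R_B = δ_0 / (δ_{BB} + 1/k) = 1.4163 / (0.009525 + 0.000071) = 147.6 kN.
Moment equilibrium about A: M_A = Σ(load moments about A) − R_B·L = 2362 − 147.6×12.1 = 576.2 kN·m.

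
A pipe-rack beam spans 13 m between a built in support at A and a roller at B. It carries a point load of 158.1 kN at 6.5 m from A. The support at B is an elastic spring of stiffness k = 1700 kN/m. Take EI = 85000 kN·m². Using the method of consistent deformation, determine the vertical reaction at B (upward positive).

Release the roller at B. Primary structure: cantilever fixed at A.
Free-end deflection of the primary structure under the applied loading (downward +):
  point load 158.1 at a = 6.5: Pa²(3L − a)/(6EI) = 36182/EI
Tip deflection under a unit load at B: L³/(3EI) = 732.3/EI.
With EI = 85000 kN·m²: δ_0 = 0.42567 m and δ_{BB} = 0.008616 m/kN.
Compatibility — the spring shortens by R_B/k under the reaction it provides: δ_0 − R_B·δ_{BB} = R_B/k. With 1/k = 0.000588 m/kN, R_B = δ_0 / (δ_{BB} + 1/k) = 0.42567 / (0.008616 + 0.000588) = 46.25 kN.

R_B = 46.25 kN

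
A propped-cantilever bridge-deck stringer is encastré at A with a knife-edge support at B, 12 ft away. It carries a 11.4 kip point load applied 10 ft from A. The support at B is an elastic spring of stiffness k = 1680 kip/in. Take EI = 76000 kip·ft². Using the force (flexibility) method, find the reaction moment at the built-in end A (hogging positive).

Choose R_B as the redundant. The primary structure is the cantilever fixed at A.
Free-end deflection of the primary structure under the applied loading (downward +):
  point load 11.4 at a = 10: Pa²(3L − a)/(6EI) = 4940/EI
Tip deflection under a unit load at B: L³/(3EI) = 576/EI.
With EI = 76000 kip·ft²: δ_0 = 0.065 ft and δ_{BB} = 0.007579 ft/kip.
Compatibility — the spring shortens by R_B/k under the reaction it provides: δ_0 − R_B·δ_{BB} = R_B/k. With 1/k = 1/(1680×12) ft/kip = 0.00005 ft/kip, R_B = δ_0 / (δ_{BB} + 1/k) = 0.065 / (0.007579 + 0.00005) = 8.521 kip.
Moment equilibrium about A: M_A = Σ(load moments about A) − R_B·L = 114 − 8.521×12 = 11.75 kip·ft.

M_A = 11.75 kip·ft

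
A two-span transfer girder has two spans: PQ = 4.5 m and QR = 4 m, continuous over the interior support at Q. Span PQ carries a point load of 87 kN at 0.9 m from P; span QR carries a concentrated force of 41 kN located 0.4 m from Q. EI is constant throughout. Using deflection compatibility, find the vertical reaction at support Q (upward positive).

Release continuity at Q by inserting a hinge; the redundant is the internal moment M_Q. The primary structure is two simply-supported spans PQ and QR.
End slopes at the hinge Q, treating each span as simply supported:
  span PQ: point load 87 at a = 0.9: Pab(L + a)/(6LEI) = 56.38/EI
  span QR: point load 41 at a = 0.4: Pab(L + b)/(6LEI) = 18.7/EI
  relative rotation θ_0 = (56.38 + 18.7)/EI = 75.07/EI
A unit hogging moment at Q produces rotation L₁/(3EI) + L₂/(3EI) = 2.833/EI.
Compatibility: M_Q·(L₁+L₂)/(3EI) = θ_0, giving M_Q = 26.5 kN·m (hogging).
Span PQ, ΣM about P with M_Q applied at Q: R_Q^{PQ}·4.5 = 78.3 + 26.5, so R_Q^{PQ} = 23.29 kN and R_P = 87 − 23.29 = 63.71 kN.
Span QR, ΣM about R: R_Q^{QR}·4 = 147.6 + 26.5, so R_Q^{QR} = 43.52 kN and R_R = 41 − 43.52 = -2.524 kN.
R_Q = 23.29 + 43.52 = 66.81 kN.

R_Q = 66.81 kN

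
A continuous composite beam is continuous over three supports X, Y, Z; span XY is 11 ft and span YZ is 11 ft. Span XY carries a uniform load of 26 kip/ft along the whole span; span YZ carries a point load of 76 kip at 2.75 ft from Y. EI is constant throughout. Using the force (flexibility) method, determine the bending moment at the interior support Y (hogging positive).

Insert a hinge at Y; M_Y is the redundant, and each span becomes simply supported.
Rotations at Y on the released spans (each span's end-slope, ×1/EI):
  span XY: UDL 26: wL³/(24EI) = 1442/EI
  span YZ: point load 76 at a = 2.75: Pab(L + b)/(6LEI) = 502.9/EI
  relative rotation θ_0 = (1442 + 502.9)/EI = 1945/EI
A unit hogging moment at Y produces rotation L₁/(3EI) + L₂/(3EI) = 7.333/EI.
Compatibility: M_Y·(L₁+L₂)/(3EI) = θ_0, giving M_Y = 265.2 kip·ft (hogging).

M_Y = 265.2 kip·ft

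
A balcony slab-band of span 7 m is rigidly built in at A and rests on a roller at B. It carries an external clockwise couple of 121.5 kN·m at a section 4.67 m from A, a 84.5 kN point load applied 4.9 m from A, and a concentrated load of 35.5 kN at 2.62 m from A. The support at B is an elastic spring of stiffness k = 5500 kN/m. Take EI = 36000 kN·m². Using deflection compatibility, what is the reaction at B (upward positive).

R_B = 73.11 kN

Choose R_B as the redundant. The primary structure is the cantilever fixed at A.
Free-end deflection of the primary structure under the applied loading (downward +):
  clockwise couple 121.5 at a = 4.67: M₀a(2L − a)/(2EI) = 2647/EI
  point load 84.5 at a = 4.9: Pa²(3L − a)/(6EI) = 5444/EI
  point load 35.5 at a = 2.62: Pa²(3L − a)/(6EI) = 746.5/EI
  δ_0 = 8838/EI
Tip deflection under a unit load at B: L³/(3EI) = 114.3/EI.
With EI = 36000 kN·m²: δ_0 = 0.24549 m and δ_{BB} = 0.003176 m/kN.
Compatibility — the spring shortens by R_B/k under the reaction it provides: δ_0 − R_B·δ_{BB} = R_B/k. With 1/k = 0.000182 m/kN, R_B = δ_0 / (δ_{BB} + 1/k) = 0.24549 / (0.003176 + 0.000182) = 73.11 kN.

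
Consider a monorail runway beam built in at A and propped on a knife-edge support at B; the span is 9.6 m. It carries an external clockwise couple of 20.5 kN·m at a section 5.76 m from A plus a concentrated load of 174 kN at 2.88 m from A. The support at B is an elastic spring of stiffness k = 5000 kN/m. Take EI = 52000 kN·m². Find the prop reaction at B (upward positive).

R_B = 23.02 kN

Release the roller at B. Primary structure: cantilever fixed at A.
Free-end deflection of the primary structure under the applied loading (downward +):
  clockwise couple 20.5 at a = 5.76: M₀a(2L − a)/(2EI) = 793.5/EI
  point load 174 at a = 2.88: Pa²(3L − a)/(6EI) = 6235/EI
  δ_0 = 7028/EI
Tip deflection under a unit load at B: L³/(3EI) = 294.9/EI.
With EI = 52000 kN·m²: δ_0 = 0.13516 m and δ_{BB} = 0.005671 m/kN.
Compatibility — the spring shortens by R_B/k under the reaction it provides: δ_0 − R_B·δ_{BB} = R_B/k. With 1/k = 0.0002 m/kN, R_B = δ_0 / (δ_{BB} + 1/k) = 0.13516 / (0.005671 + 0.0002) = 23.02 kN.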